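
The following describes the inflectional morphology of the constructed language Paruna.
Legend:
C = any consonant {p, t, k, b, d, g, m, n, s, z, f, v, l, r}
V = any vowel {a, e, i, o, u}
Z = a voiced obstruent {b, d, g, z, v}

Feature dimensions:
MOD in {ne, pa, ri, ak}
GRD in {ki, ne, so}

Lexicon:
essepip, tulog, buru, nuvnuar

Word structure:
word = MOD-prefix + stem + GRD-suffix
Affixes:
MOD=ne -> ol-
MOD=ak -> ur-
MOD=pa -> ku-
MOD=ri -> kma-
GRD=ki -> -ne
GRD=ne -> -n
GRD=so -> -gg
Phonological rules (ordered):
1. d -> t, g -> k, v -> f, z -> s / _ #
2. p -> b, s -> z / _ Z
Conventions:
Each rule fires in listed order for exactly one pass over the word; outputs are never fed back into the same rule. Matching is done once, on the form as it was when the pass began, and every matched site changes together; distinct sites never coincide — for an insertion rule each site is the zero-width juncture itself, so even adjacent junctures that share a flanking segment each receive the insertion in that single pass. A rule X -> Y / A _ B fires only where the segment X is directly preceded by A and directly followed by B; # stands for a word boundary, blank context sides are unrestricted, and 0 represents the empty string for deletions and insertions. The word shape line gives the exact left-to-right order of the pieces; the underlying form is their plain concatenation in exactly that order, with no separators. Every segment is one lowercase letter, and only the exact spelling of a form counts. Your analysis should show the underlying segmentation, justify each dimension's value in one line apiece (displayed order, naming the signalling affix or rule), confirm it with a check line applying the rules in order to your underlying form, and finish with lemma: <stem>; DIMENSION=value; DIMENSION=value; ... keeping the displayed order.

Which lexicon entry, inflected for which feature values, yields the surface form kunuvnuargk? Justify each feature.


underlying: ku-nuvnuar-gg
MOD=pa - signalled by the affix ku-
GRD=so - signalled by the affix -gg
check: kunuvnuargg -> kunuvnuargk -> kunuvnuargk
lemma: nuvnuar; MOD=pa; GRD=so


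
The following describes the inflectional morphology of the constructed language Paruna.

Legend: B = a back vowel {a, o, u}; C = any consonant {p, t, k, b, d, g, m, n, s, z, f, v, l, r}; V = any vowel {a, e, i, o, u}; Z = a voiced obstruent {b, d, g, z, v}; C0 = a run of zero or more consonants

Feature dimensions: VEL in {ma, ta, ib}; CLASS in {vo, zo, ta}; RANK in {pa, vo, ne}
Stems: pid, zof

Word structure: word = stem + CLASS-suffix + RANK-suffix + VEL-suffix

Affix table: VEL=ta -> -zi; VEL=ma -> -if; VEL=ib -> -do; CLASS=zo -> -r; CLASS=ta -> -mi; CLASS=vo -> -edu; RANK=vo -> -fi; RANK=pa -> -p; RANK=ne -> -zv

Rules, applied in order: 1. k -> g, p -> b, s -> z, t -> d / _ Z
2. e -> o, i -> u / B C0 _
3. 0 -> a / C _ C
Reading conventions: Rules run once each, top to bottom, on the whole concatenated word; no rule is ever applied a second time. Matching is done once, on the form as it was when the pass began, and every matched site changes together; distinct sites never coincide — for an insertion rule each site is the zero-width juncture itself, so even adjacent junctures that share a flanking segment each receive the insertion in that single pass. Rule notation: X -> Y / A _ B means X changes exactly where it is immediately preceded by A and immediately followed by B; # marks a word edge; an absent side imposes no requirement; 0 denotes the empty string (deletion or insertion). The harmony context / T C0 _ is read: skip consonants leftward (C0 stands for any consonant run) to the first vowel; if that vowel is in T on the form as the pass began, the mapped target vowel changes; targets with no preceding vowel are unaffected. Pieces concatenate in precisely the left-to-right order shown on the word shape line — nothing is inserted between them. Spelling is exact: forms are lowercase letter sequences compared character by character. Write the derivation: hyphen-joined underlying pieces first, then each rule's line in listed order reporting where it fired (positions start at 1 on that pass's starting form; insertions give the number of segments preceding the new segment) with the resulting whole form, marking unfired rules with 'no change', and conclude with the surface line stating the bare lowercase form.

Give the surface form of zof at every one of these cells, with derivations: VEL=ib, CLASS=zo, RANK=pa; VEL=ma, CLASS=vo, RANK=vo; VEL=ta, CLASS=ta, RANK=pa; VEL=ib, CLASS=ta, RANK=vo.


cell VEL=ib, CLASS=zo, RANK=pa:
underlying: zof-r-p-do
1. k -> g, p -> b, s -> z, t -> d / _ Z: fires at position(s) 5: zofrbdo
2. e -> o, i -> u / B C0 _: no change
3. 0 -> a / C _ C: inserts after position(s) 3, 4, 5: zofarabado
surface: zofarabado

cell VEL=ma, CLASS=vo, RANK=vo:
underlying: zof-edu-fi-if
1. k -> g, p -> b, s -> z, t -> d / _ Z: no change
2. e -> o, i -> u / B C0 _: fires at position(s) 4, 8: zofodufuif
3. 0 -> a / C _ C: no change
surface: zofodufuif

cell VEL=ta, CLASS=ta, RANK=pa:
underlying: zof-mi-p-zi
1. k -> g, p -> b, s -> z, t -> d / _ Z: fires at position(s) 6: zofmibzi
2. e -> o, i -> u / B C0 _: fires at position(s) 5: zofmubzi
3. 0 -> a / C _ C: inserts after position(s) 3, 6: zofamubazi
surface: zofamubazi

cell VEL=ib, CLASS=ta, RANK=vo:
underlying: zof-mi-fi-do
1. k -> g, p -> b, s -> z, t -> d / _ Z: no change
2. e -> o, i -> u / B C0 _: fires at position(s) 5: zofmufido
3. 0 -> a / C _ C: inserts after position(s) 3: zofamufido
surface: zofamufido


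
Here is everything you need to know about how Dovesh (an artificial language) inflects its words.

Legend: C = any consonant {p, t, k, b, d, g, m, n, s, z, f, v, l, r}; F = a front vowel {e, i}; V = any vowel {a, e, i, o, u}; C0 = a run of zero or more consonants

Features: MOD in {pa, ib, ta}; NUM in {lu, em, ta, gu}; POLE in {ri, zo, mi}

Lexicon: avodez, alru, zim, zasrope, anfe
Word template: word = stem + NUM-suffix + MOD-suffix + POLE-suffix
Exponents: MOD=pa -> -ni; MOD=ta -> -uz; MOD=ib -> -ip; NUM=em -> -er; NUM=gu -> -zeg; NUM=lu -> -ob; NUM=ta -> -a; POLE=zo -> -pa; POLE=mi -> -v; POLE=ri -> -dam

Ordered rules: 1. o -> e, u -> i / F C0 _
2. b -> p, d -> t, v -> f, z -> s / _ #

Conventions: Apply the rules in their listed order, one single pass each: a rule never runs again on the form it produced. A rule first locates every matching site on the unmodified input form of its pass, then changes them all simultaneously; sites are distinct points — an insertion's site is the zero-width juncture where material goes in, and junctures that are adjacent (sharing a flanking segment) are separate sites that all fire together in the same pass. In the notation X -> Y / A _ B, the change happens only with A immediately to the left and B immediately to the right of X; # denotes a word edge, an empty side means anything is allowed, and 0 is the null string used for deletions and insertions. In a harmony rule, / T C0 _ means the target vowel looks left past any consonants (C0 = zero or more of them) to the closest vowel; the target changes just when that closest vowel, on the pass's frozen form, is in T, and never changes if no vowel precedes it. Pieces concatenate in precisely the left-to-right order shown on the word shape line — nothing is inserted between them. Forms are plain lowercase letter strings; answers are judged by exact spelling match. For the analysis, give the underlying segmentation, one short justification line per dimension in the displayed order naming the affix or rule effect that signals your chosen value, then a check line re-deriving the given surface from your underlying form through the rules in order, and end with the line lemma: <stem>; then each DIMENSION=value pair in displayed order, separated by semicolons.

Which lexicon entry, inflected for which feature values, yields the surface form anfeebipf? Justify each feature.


underlying: anfe-ob-ip-v
MOD=ib - signalled by the affix -ip
NUM=lu - signalled by the affix -ob
POLE=mi - signalled by the affix -v
check: anfeobipv -> anfeebipv -> anfeebipf
lemma: anfe; MOD=ib; NUM=lu; POLE=mi


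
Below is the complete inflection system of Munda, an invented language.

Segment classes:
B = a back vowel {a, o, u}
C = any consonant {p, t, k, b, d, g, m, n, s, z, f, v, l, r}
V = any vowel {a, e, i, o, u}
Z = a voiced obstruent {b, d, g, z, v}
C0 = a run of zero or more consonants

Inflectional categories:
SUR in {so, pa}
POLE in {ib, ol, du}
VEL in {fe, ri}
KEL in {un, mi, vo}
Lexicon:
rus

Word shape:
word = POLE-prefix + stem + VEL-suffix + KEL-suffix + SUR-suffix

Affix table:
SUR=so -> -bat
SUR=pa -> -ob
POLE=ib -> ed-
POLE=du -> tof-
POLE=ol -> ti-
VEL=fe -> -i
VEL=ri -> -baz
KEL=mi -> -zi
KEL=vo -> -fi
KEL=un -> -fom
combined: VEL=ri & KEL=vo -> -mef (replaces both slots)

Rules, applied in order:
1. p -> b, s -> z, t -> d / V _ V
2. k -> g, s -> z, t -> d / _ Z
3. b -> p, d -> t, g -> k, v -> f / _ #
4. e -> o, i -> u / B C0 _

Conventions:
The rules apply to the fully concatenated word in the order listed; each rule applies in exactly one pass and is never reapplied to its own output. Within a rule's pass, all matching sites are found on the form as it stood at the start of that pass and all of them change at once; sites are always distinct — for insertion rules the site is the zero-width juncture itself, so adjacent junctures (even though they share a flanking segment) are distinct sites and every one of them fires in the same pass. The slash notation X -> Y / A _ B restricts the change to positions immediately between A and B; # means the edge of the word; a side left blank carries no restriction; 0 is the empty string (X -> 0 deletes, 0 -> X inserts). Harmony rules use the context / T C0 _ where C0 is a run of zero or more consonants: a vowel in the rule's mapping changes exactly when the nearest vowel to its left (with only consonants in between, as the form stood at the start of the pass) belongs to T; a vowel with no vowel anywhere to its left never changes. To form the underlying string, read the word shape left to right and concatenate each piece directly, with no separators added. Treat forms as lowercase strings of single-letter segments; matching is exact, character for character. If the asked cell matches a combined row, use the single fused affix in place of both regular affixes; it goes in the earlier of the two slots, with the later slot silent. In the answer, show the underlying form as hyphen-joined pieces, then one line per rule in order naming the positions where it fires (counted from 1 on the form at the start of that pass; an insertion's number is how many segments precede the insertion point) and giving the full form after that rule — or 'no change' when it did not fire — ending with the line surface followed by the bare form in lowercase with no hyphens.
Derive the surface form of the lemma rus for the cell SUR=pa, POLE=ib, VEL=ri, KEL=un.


underlying: ed-rus-baz-fom-ob
1. p -> b, s -> z, t -> d / V _ V: no change
2. k -> g, s -> z, t -> d / _ Z: fires at position(s) 5: edruzbazfomob
3. b -> p, d -> t, g -> k, v -> f / _ #: fires at position(s) 13: edruzbazfomop
4. e -> o, i -> u / B C0 _: no change
surface: edruzbazfomop


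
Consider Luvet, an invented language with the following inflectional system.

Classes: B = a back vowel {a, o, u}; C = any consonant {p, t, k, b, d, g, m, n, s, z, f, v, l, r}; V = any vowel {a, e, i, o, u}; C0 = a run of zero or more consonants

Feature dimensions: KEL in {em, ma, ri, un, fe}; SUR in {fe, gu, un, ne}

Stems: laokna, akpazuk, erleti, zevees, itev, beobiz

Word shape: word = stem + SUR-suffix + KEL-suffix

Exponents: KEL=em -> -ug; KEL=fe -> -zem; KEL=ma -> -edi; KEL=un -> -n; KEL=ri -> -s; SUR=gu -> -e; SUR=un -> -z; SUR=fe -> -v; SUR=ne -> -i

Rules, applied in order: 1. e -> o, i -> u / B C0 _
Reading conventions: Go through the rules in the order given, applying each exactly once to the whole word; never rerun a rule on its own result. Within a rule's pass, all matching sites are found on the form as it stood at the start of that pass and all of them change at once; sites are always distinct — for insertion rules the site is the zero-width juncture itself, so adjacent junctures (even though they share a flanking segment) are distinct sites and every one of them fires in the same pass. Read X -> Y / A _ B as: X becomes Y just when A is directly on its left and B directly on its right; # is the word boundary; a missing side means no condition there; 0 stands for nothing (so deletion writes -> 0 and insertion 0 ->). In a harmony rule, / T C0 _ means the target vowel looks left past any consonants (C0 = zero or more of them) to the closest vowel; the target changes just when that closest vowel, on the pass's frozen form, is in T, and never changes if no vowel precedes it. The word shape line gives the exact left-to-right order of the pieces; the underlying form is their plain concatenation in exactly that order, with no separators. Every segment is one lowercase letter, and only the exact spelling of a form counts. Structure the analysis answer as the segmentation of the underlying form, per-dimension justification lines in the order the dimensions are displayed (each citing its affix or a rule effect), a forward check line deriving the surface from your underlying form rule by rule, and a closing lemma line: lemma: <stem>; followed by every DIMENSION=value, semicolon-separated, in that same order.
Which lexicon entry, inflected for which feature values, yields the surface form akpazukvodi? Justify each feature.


underlying: akpazuk-v-edi
KEL=ma - signalled by the affix -edi
SUR=fe - signalled by the affix -v
check: akpazukvedi -> akpazukvodi
lemma: akpazuk; KEL=ma; SUR=fe


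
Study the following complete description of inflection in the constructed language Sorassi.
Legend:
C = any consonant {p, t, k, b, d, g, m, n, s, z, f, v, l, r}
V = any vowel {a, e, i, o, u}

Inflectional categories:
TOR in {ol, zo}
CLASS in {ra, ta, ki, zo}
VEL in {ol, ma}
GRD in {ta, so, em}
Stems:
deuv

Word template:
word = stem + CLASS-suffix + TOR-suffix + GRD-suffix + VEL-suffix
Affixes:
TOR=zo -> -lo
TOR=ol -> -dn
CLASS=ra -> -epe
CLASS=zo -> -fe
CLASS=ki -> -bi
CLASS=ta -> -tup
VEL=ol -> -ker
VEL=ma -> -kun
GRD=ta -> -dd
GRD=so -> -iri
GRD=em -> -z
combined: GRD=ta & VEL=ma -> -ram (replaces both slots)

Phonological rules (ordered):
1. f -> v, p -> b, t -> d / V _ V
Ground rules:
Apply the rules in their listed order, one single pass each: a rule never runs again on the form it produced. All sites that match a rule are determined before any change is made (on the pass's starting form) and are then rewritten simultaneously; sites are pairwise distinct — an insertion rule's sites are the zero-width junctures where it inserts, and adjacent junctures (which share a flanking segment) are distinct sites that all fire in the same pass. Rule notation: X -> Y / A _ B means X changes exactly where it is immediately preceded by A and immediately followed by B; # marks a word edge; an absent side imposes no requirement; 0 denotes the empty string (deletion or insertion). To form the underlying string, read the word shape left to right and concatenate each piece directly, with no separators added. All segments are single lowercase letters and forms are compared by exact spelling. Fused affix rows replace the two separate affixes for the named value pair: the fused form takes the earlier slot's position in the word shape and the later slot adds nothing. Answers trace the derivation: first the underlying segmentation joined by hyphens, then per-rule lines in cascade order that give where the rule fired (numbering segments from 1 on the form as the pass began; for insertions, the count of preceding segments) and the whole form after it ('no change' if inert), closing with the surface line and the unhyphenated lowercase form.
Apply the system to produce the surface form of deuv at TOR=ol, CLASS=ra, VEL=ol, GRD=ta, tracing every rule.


underlying: deuv-epe-dn-dd-ker
1. f -> v, p -> b, t -> d / V _ V: fires at position(s) 6: deuvebednddker
surface: deuvebednddker


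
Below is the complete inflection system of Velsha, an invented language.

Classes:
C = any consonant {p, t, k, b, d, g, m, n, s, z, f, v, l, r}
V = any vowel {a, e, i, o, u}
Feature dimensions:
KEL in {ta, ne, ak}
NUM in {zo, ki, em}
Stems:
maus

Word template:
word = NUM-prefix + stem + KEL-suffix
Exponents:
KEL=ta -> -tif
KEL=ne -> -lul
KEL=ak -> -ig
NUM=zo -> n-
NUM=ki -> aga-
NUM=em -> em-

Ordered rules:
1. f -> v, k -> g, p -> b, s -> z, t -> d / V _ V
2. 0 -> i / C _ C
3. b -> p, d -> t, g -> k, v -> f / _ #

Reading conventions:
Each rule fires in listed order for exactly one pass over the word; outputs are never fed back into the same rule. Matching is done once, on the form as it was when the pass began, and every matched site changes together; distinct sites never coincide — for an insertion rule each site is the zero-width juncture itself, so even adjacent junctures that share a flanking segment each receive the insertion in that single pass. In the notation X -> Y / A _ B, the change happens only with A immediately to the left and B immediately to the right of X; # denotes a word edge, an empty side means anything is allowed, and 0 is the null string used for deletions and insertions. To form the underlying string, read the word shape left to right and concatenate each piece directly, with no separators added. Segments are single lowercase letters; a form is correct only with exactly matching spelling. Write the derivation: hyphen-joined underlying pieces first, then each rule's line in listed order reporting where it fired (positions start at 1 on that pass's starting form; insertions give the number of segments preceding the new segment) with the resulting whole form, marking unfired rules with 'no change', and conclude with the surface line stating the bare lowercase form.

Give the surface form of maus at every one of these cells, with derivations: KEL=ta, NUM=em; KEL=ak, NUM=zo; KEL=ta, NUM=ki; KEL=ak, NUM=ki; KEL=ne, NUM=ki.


cell KEL=ta, NUM=em:
underlying: em-maus-tif
1. f -> v, k -> g, p -> b, s -> z, t -> d / V _ V: no change
2. 0 -> i / C _ C: inserts after position(s) 2, 6: emimausitif
3. b -> p, d -> t, g -> k, v -> f / _ #: no change
surface: emimausitif

cell KEL=ak, NUM=zo:
underlying: n-maus-ig
1. f -> v, k -> g, p -> b, s -> z, t -> d / V _ V: fires at position(s) 5: nmauzig
2. 0 -> i / C _ C: inserts after position(s) 1: nimauzig
3. b -> p, d -> t, g -> k, v -> f / _ #: fires at position(s) 8: nimauzik
surface: nimauzik

cell KEL=ta, NUM=ki:
underlying: aga-maus-tif
1. f -> v, k -> g, p -> b, s -> z, t -> d / V _ V: no change
2. 0 -> i / C _ C: inserts after position(s) 7: agamausitif
3. b -> p, d -> t, g -> k, v -> f / _ #: no change
surface: agamausitif

cell KEL=ak, NUM=ki:
underlying: aga-maus-ig
1. f -> v, k -> g, p -> b, s -> z, t -> d / V _ V: fires at position(s) 7: agamauzig
2. 0 -> i / C _ C: no change
3. b -> p, d -> t, g -> k, v -> f / _ #: fires at position(s) 9: agamauzik
surface: agamauzik

cell KEL=ne, NUM=ki:
underlying: aga-maus-lul
1. f -> v, k -> g, p -> b, s -> z, t -> d / V _ V: no change
2. 0 -> i / C _ C: inserts after position(s) 7: agamausilul
3. b -> p, d -> t, g -> k, v -> f / _ #: no change
surface: agamausilul


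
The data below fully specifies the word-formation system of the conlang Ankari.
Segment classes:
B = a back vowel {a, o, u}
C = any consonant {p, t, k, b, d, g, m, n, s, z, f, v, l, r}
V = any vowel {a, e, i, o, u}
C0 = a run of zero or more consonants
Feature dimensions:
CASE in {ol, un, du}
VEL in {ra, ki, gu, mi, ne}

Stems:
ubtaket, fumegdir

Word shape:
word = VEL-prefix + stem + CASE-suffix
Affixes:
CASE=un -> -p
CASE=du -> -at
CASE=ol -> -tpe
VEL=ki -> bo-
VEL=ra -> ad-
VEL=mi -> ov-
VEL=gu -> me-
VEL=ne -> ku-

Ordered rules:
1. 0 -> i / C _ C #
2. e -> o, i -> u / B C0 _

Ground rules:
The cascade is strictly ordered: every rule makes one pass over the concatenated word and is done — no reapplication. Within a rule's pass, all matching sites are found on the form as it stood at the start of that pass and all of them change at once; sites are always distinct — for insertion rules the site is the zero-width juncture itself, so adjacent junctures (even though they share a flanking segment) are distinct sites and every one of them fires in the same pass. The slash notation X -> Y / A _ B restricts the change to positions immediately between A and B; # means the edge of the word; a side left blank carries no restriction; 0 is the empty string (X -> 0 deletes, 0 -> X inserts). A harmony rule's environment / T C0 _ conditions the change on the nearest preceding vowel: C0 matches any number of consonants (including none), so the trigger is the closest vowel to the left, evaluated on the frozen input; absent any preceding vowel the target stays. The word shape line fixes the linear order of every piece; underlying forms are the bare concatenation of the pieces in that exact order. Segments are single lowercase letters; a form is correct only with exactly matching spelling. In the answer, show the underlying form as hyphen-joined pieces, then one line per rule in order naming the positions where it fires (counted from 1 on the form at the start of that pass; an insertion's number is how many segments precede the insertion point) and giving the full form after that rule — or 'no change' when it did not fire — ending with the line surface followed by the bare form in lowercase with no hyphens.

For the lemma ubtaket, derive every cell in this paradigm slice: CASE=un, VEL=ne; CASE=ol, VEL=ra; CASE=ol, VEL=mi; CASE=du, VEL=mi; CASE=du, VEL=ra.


cell CASE=un, VEL=ne:
underlying: ku-ubtaket-p
1. 0 -> i / C _ C #: inserts after position(s) 9: kuubtaketip
2. e -> o, i -> u / B C0 _: fires at position(s) 8: kuubtakotip
surface: kuubtakotip

cell CASE=ol, VEL=ra:
underlying: ad-ubtaket-tpe
1. 0 -> i / C _ C #: no change
2. e -> o, i -> u / B C0 _: fires at position(s) 8: adubtakottpe
surface: adubtakottpe

cell CASE=ol, VEL=mi:
underlying: ov-ubtaket-tpe
1. 0 -> i / C _ C #: no change
2. e -> o, i -> u / B C0 _: fires at position(s) 8: ovubtakottpe
surface: ovubtakottpe

cell CASE=du, VEL=mi:
underlying: ov-ubtaket-at
1. 0 -> i / C _ C #: no change
2. e -> o, i -> u / B C0 _: fires at position(s) 8: ovubtakotat
surface: ovubtakotat

cell CASE=du, VEL=ra:
underlying: ad-ubtaket-at
1. 0 -> i / C _ C #: no change
2. e -> o, i -> u / B C0 _: fires at position(s) 8: adubtakotat
surface: adubtakotat


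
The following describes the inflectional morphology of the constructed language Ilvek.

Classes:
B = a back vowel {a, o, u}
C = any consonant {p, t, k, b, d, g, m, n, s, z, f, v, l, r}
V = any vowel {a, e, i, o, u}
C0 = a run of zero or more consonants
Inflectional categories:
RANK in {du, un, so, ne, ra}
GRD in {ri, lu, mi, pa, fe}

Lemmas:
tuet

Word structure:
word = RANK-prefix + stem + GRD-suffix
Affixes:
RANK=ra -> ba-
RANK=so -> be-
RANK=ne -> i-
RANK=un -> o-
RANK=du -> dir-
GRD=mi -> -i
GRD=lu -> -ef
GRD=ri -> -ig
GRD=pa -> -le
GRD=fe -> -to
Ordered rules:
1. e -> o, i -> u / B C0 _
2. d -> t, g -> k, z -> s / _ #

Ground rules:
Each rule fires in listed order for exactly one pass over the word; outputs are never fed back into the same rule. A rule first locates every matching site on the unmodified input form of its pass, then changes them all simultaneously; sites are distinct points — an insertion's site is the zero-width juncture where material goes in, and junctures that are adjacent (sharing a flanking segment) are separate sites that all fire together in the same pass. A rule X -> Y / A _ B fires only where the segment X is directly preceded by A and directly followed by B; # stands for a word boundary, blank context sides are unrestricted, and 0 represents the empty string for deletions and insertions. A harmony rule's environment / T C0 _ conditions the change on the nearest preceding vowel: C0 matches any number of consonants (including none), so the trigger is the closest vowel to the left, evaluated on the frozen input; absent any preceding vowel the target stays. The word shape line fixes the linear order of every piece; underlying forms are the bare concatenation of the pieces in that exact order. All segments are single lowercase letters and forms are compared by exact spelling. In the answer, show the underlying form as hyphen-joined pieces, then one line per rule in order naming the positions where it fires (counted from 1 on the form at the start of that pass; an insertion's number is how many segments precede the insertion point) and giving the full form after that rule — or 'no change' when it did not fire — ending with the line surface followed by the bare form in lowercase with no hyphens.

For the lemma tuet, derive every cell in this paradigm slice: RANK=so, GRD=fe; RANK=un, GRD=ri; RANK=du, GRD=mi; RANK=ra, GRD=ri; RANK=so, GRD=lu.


cell RANK=so, GRD=fe:
underlying: be-tuet-to
1. e -> o, i -> u / B C0 _: fires at position(s) 5: betuotto
2. d -> t, g -> k, z -> s / _ #: no change
surface: betuotto

cell RANK=un, GRD=ri:
underlying: o-tuet-ig
1. e -> o, i -> u / B C0 _: fires at position(s) 4: otuotig
2. d -> t, g -> k, z -> s / _ #: fires at position(s) 7: otuotik
surface: otuotik

cell RANK=du, GRD=mi:
underlying: dir-tuet-i
1. e -> o, i -> u / B C0 _: fires at position(s) 6: dirtuoti
2. d -> t, g -> k, z -> s / _ #: no change
surface: dirtuoti

cell RANK=ra, GRD=ri:
underlying: ba-tuet-ig
1. e -> o, i -> u / B C0 _: fires at position(s) 5: batuotig
2. d -> t, g -> k, z -> s / _ #: fires at position(s) 8: batuotik
surface: batuotik

cell RANK=so, GRD=lu:
underlying: be-tuet-ef
1. e -> o, i -> u / B C0 _: fires at position(s) 5: betuotef
2. d -> t, g -> k, z -> s / _ #: no change
surface: betuotef


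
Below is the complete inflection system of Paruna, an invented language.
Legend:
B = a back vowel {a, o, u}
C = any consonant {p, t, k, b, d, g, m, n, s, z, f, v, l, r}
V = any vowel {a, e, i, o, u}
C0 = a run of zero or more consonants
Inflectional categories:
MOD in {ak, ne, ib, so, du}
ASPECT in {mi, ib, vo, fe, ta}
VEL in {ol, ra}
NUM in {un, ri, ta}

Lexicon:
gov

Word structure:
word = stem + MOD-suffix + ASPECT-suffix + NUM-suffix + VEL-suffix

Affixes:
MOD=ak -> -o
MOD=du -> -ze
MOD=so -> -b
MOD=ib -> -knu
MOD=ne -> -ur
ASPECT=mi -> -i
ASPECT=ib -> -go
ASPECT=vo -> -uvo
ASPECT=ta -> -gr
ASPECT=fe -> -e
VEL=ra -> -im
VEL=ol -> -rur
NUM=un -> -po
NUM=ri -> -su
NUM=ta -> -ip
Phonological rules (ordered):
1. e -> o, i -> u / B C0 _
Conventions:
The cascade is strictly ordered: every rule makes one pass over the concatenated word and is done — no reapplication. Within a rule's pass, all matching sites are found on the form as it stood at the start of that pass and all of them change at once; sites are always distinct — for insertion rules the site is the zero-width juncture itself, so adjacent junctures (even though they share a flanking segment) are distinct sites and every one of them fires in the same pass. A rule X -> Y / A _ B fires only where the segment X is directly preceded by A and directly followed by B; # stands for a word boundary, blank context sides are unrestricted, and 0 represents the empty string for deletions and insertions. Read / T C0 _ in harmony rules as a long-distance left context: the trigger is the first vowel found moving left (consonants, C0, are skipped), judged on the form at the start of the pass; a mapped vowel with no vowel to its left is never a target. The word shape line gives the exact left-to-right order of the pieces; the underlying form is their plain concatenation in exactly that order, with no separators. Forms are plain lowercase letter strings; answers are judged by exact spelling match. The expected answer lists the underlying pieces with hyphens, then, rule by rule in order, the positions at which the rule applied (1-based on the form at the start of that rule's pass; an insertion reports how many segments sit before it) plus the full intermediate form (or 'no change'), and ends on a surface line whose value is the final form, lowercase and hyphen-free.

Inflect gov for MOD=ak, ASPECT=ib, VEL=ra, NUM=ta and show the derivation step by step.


underlying: gov-o-go-ip-im
1. e -> o, i -> u / B C0 _: fires at position(s) 7: govogoupim
surface: govogoupim


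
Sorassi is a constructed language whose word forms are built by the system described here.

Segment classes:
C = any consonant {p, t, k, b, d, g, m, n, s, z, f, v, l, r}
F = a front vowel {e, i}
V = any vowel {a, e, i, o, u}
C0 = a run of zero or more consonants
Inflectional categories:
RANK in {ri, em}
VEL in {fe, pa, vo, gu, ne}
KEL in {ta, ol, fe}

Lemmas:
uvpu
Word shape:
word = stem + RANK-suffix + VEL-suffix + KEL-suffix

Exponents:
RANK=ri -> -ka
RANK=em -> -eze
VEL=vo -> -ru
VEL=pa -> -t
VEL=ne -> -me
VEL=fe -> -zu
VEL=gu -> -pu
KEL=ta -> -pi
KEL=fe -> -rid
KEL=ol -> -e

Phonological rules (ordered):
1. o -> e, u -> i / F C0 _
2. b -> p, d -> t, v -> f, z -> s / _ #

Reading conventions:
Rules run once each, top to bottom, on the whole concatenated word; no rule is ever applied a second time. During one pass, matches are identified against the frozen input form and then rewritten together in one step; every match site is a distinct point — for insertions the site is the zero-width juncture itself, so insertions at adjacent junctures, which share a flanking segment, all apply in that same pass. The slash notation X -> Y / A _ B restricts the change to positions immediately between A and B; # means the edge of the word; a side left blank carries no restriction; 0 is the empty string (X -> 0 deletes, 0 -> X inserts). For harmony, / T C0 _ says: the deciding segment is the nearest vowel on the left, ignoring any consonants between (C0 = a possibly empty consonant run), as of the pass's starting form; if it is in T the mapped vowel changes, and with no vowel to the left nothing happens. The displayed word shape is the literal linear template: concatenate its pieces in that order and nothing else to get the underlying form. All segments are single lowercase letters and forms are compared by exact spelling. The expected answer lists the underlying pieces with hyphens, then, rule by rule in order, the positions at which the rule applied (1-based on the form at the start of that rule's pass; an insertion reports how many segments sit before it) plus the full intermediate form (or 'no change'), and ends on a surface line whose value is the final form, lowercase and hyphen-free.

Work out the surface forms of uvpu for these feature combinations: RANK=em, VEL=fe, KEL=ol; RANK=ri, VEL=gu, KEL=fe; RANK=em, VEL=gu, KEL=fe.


cell RANK=em, VEL=fe, KEL=ol:
underlying: uvpu-eze-zu-e
1. o -> e, u -> i / F C0 _: fires at position(s) 9: uvpuezezie
2. b -> p, d -> t, v -> f, z -> s / _ #: no change
surface: uvpuezezie

cell RANK=ri, VEL=gu, KEL=fe:
underlying: uvpu-ka-pu-rid
1. o -> e, u -> i / F C0 _: no change
2. b -> p, d -> t, v -> f, z -> s / _ #: fires at position(s) 11: uvpukapurit
surface: uvpukapurit

cell RANK=em, VEL=gu, KEL=fe:
underlying: uvpu-eze-pu-rid
1. o -> e, u -> i / F C0 _: fires at position(s) 9: uvpuezepirid
2. b -> p, d -> t, v -> f, z -> s / _ #: fires at position(s) 12: uvpuezepirit
surface: uvpuezepirit


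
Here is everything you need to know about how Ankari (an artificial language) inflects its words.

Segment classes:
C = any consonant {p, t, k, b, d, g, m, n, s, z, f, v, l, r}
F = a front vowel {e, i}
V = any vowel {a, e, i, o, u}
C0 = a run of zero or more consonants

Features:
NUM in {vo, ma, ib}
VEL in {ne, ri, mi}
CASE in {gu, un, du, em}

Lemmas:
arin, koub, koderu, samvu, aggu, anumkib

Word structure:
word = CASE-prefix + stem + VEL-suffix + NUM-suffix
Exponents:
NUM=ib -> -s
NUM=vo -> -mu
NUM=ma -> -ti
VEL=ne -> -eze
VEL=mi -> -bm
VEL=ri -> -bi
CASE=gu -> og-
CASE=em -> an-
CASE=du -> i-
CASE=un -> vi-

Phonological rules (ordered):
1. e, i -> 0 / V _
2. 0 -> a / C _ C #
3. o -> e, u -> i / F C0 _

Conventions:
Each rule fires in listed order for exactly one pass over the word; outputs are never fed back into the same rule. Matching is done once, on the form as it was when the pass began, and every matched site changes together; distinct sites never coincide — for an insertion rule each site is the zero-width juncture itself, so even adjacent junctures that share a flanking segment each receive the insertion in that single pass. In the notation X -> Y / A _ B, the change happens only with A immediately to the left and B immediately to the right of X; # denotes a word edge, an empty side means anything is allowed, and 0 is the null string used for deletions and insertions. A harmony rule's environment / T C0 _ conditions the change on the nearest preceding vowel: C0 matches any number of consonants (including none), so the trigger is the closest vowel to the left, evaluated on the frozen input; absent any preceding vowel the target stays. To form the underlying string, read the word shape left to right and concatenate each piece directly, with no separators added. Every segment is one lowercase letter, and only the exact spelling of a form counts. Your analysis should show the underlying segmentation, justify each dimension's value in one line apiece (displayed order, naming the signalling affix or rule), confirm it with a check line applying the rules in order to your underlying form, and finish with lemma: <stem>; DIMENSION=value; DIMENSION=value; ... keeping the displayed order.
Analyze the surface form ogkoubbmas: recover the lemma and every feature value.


underlying: og-koub-bm-s
NUM=ib - signalled by the affix -s
VEL=mi - signalled by the affix -bm
CASE=gu - signalled by the affix og-
check: ogkoubbms -> ogkoubbms -> ogkoubbmas -> ogkoubbmas
lemma: koub; NUM=ib; VEL=mi; CASE=gu


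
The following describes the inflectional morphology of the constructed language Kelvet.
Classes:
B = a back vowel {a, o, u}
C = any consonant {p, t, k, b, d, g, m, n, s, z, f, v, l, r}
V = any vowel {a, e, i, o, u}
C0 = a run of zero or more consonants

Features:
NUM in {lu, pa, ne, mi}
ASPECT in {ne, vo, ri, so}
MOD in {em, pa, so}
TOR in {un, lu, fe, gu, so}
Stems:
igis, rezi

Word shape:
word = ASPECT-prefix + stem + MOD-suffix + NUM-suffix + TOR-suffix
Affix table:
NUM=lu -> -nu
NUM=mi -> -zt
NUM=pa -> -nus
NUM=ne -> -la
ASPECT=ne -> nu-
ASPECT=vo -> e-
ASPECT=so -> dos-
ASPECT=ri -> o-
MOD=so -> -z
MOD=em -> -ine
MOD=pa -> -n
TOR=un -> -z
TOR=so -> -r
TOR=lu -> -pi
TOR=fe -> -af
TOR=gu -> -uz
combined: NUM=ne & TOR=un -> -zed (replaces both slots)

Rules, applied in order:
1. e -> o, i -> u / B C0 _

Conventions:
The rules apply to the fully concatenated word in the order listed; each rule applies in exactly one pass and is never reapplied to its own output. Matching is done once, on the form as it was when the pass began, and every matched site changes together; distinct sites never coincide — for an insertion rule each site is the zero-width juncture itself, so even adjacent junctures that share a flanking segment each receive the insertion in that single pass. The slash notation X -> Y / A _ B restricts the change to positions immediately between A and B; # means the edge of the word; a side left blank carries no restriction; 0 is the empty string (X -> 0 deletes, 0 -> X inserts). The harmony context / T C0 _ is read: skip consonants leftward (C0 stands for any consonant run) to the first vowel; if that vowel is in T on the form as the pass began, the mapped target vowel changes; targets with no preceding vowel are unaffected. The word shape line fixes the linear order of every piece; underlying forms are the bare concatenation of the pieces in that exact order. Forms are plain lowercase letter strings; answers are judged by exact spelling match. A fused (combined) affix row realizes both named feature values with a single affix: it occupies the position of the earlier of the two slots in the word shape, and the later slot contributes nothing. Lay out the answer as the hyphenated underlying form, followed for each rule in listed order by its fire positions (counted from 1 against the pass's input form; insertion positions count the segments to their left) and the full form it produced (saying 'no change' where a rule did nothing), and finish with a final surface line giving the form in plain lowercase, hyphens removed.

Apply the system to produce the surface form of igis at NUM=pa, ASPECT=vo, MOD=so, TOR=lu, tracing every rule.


underlying: e-igis-z-nus-pi
1. e -> o, i -> u / B C0 _: fires at position(s) 11: eigisznuspu
surface: eigisznuspu


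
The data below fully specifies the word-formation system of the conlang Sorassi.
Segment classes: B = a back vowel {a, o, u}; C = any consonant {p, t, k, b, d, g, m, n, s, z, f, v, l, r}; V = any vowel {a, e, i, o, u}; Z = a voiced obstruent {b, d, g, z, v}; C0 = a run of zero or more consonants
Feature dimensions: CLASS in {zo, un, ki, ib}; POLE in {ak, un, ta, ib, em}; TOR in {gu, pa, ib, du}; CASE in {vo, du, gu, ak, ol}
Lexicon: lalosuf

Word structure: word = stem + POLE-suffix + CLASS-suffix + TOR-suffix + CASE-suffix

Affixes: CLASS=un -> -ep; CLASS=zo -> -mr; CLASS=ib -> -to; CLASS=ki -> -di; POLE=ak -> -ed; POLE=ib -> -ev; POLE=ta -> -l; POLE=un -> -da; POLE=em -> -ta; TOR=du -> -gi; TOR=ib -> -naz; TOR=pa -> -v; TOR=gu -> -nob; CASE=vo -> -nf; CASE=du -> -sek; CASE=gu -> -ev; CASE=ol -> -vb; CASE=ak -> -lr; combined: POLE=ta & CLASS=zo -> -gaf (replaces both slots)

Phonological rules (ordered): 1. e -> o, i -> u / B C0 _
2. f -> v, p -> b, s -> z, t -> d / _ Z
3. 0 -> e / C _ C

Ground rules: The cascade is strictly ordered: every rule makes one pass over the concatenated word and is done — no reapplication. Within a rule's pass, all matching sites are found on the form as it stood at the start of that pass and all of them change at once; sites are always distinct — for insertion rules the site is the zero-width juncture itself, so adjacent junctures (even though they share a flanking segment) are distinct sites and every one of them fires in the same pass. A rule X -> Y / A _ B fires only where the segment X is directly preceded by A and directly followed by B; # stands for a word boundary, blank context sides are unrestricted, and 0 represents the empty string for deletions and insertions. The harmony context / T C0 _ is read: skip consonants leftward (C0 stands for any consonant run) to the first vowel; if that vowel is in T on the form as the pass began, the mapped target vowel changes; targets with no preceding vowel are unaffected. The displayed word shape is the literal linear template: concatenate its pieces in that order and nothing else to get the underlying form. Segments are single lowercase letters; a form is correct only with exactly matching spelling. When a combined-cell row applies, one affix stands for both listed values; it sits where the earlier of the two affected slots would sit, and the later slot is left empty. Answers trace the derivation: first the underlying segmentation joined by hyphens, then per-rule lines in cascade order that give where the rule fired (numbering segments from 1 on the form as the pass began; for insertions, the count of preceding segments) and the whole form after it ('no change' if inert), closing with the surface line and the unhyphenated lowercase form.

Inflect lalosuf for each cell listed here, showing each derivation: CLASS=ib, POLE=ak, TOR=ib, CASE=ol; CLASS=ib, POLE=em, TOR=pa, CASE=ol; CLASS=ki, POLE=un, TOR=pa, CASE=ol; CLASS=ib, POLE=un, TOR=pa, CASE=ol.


cell CLASS=ib, POLE=ak, TOR=ib, CASE=ol:
underlying: lalosuf-ed-to-naz-vb
1. e -> o, i -> u / B C0 _: fires at position(s) 8: lalosufodtonazvb
2. f -> v, p -> b, s -> z, t -> d / _ Z: no change
3. 0 -> e / C _ C: inserts after position(s) 9, 14, 15: lalosufodetonazeveb
surface: lalosufodetonazeveb

cell CLASS=ib, POLE=em, TOR=pa, CASE=ol:
underlying: lalosuf-ta-to-v-vb
1. e -> o, i -> u / B C0 _: no change
2. f -> v, p -> b, s -> z, t -> d / _ Z: no change
3. 0 -> e / C _ C: inserts after position(s) 7, 12, 13: lalosufetatoveveb
surface: lalosufetatoveveb

cell CLASS=ki, POLE=un, TOR=pa, CASE=ol:
underlying: lalosuf-da-di-v-vb
1. e -> o, i -> u / B C0 _: fires at position(s) 11: lalosufdaduvvb
2. f -> v, p -> b, s -> z, t -> d / _ Z: fires at position(s) 7: lalosuvdaduvvb
3. 0 -> e / C _ C: inserts after position(s) 7, 12, 13: lalosuvedaduveveb
surface: lalosuvedaduveveb

cell CLASS=ib, POLE=un, TOR=pa, CASE=ol:
underlying: lalosuf-da-to-v-vb
1. e -> o, i -> u / B C0 _: no change
2. f -> v, p -> b, s -> z, t -> d / _ Z: fires at position(s) 7: lalosuvdatovvb
3. 0 -> e / C _ C: inserts after position(s) 7, 12, 13: lalosuvedatoveveb
surface: lalosuvedatoveveb
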